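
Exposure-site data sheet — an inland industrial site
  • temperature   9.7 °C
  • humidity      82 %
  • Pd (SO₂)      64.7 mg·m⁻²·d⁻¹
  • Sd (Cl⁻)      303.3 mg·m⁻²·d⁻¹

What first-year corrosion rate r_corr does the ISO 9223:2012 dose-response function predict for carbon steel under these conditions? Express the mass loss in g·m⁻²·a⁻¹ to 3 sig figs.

carbon steel: f(T) = +0.150·(T−10) [T≤10 °C] = -0.0450
  Pd branch = 1.77·Pd^0.52·e^(0.02·RH+f) = 76.27 μm/a
  Sd branch = 0.102·Sd^0.62·e^(0.033·RH+0.04·T) = 77.82 μm/a
  sum: 76.27 + 77.82 → r_corr = 154.1 μm/a
Convert to mass loss: 154.1 μm/a × 7.85 g/cm³ = 1210 g·m⁻²·a⁻¹

r_corr = 1.21e+03 g·m⁻²·a⁻¹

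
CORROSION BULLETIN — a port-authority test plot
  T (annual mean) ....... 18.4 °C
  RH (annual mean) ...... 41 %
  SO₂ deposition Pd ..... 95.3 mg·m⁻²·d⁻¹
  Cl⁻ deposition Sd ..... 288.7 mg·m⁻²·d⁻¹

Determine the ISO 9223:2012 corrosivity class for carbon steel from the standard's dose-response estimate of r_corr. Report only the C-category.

C4

carbon steel: temperature factor f = -0.054·(8.4) = -0.4536
  Pd branch = 1.77·Pd^0.52·e^(0.02·RH+f) = 27.3 μm/a
  Sd branch = 0.102·Sd^0.62·e^(0.033·RH+0.04·T) = 27.63 μm/a
  sum: 27.3 + 27.63 → r_corr = 54.93 μm/a
ISO 9223 Table 2 (carbon steel): 50 < 54.9 ≤ 80 μm/a ⇒ C4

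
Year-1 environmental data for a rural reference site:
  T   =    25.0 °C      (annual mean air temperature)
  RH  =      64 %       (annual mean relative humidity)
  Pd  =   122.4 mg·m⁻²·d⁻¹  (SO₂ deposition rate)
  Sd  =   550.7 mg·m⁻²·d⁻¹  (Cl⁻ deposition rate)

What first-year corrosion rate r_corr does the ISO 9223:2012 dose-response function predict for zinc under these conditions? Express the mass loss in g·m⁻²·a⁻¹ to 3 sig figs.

r_corr = 68.7 g·m⁻²·a⁻¹

zinc: f(T) = -0.071·(T−10) [T>10 °C] = -1.0650
  sulphur-dioxide contribution → 0.7002 μm/a
  chloride contribution → 8.925 μm/a
  ⇒ r_corr(zinc) = 9.625 μm/a
Convert to mass loss: 9.625 μm/a × 7.14 g/cm³ = 68.72 g·m⁻²·a⁻¹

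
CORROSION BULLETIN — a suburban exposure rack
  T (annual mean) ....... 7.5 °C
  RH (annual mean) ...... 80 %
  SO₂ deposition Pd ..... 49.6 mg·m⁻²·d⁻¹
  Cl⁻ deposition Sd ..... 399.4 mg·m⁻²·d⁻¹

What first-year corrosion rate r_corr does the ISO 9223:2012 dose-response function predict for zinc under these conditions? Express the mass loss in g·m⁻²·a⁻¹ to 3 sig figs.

r_corr = 32.1 g·m⁻²·a⁻¹

zinc: f(T) = +0.038·(T−10) [T≤10 °C] = -0.0950
  SO₂ term: 0.0129·49.6^0.44·exp(0.046·80-0.0950) = 2.591
  Cl⁻ term: 0.0175·399.4^0.57·exp(0.008·80+0.085·7.5) = 1.908
  sum: 2.591 + 1.908 → r_corr = 4.5 μm/a
Convert to mass loss: 4.5 μm/a × 7.14 g/cm³ = 32.13 g·m⁻²·a⁻¹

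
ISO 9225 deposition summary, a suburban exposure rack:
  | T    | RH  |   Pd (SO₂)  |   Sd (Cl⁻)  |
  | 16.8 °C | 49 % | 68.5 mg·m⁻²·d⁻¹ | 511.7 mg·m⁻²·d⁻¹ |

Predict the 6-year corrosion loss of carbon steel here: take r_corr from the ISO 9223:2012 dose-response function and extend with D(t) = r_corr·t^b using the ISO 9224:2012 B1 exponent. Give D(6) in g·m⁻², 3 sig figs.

carbon steel: temperature factor f = -0.054·(6.8) = -0.3672
  Pd branch = 1.77·Pd^0.52·e^(0.02·RH+f) = 29.42 μm/a
  Cl⁻ term: 0.102·511.7^0.62·exp(0.033·49+0.04·16.8) = 48.12
  r_corr = 29.42 + 48.12 = 77.54 μm/a
ISO 9224: D(t) = r_corr · t^b with b = 0.523 (carbon steel, B1)
  D(6) = 77.54 × 6^0.523 = 77.54 × 2.553 = 197.9 μm
  Mass loss = 197.9 μm × 7.85 g/cm³ = 1554 g·m⁻²

D(6) = 1.55e+03 g·m⁻²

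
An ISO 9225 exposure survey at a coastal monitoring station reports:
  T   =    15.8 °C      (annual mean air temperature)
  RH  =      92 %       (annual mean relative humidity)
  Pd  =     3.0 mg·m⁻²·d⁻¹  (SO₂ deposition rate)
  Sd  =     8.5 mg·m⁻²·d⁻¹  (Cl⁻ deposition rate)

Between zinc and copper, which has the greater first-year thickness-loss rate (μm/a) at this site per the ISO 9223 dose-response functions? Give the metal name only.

copper

zinc: temperature factor f = -0.071·(5.8) = -0.4118
  sulphur-dioxide contribution → 0.9541 μm/a
  chloride contribution → 0.4739 μm/a
  total first-year rate 1.428 μm/a
copper: f(T) = -0.080·(T−10) [T>10 °C] = -0.4640
  sulphur-dioxide contribution → 1.01 μm/a
  chloride contribution → 1.087 μm/a
  total first-year rate 2.097 μm/a
Ordering by μm/a: copper (2.1) > zinc (1.43)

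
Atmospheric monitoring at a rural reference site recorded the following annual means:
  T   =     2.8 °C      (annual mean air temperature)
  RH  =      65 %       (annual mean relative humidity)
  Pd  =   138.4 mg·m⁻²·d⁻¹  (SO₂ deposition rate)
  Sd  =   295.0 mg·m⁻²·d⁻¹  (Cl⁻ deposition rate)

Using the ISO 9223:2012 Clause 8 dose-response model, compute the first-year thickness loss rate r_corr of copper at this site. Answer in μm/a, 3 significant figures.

r_corr = 0.924 μm/a

copper: T≤10 °C ⇒ hinge +0.126·(2.8−10) = -0.9072
  SO₂ term: 0.0053·138.4^0.26·exp(0.059·65-0.9072) = 0.3569
  Sd branch = 0.01025·Sd^0.27·e^(0.036·RH+0.049·T) = 0.5668 μm/a
  r_corr = 0.3569 + 0.5668 = 0.9236 μm/a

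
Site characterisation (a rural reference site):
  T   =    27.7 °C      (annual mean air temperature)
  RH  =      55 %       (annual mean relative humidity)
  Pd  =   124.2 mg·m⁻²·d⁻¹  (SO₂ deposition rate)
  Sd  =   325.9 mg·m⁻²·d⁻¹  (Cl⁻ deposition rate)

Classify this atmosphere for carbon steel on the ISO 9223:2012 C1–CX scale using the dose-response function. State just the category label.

carbon steel: temperature factor f = -0.054·(17.7) = -0.9558
  Pd branch = 1.77·Pd^0.52·e^(0.02·RH+f) = 25.09 μm/a
  Cl⁻ term: 0.102·325.9^0.62·exp(0.033·55+0.04·27.7) = 68.57
  sum: 25.09 + 68.57 → r_corr = 93.67 μm/a
ISO 9223 Table 2 (carbon steel): 80 < 93.7 ≤ 200 μm/a ⇒ C5

C5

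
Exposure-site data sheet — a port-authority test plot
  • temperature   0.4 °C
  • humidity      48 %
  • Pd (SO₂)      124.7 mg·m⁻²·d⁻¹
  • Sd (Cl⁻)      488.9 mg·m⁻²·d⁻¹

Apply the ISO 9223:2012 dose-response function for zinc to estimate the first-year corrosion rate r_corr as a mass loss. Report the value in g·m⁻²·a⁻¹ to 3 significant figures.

r_corr = 11.3 g·m⁻²·a⁻¹

zinc: f(T) = +0.038·(T−10) [T≤10 °C] = -0.3648
  SO₂ term: 0.0129·124.7^0.44·exp(0.046·48-0.3648) = 0.6812
  Sd branch = 0.0175·Sd^0.57·e^(0.008·RH+0.085·T) = 0.9066 μm/a
  r_corr = 0.6812 + 0.9066 = 1.588 μm/a
Convert to mass loss: 1.588 μm/a × 7.14 g/cm³ = 11.34 g·m⁻²·a⁻¹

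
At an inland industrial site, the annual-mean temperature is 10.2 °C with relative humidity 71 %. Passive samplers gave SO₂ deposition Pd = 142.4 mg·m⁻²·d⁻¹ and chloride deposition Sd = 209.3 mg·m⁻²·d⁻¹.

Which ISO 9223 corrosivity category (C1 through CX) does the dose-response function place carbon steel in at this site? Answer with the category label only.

C5

carbon steel: f(T) = -0.054·(T−10) [T>10 °C] = -0.0108
  Pd branch = 1.77·Pd^0.52·e^(0.02·RH+f) = 95.46 μm/a
  Sd branch = 0.102·Sd^0.62·e^(0.033·RH+0.04·T) = 43.88 μm/a
  sum: 95.46 + 43.88 → r_corr = 139.3 μm/a
139 μm/a falls in (80, 200] for carbon steel → category C5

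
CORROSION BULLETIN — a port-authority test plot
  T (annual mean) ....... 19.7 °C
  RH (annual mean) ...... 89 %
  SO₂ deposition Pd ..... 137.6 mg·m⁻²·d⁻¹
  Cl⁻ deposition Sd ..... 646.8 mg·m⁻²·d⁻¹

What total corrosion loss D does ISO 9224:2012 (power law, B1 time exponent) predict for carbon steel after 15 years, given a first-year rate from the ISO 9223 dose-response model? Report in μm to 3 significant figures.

D(15) = 1.30e+03 μm

carbon steel: temperature factor f = -0.054·(9.7) = -0.5238
  SO₂ term: 1.77·137.6^0.52·exp(0.02·89-0.5238) = 80.47
  Cl⁻ term: 0.102·646.8^0.62·exp(0.033·89+0.04·19.7) = 233.9
  r_corr = 80.47 + 233.9 = 314.4 μm/a
ISO 9224: D(t) = r_corr · t^b with b = 0.523 (carbon steel, B1)
  D(15) = 314.4 × 15^0.523 = 314.4 × 4.122 = 1296 μm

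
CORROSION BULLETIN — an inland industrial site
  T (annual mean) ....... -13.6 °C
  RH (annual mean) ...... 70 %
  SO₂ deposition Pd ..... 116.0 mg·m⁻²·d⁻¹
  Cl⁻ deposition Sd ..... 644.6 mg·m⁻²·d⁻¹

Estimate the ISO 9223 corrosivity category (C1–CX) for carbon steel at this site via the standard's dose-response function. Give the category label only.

carbon steel: T≤10 °C ⇒ hinge +0.150·(-13.6−10) = -3.5400
  sulphur-dioxide contribution → 2.467 μm/a
  chloride contribution → 32.91 μm/a
  ⇒ r_corr(carbon steel) = 35.38 μm/a
Category bounds: 25…50 μm/a bracket r_corr ⇒ C3

C3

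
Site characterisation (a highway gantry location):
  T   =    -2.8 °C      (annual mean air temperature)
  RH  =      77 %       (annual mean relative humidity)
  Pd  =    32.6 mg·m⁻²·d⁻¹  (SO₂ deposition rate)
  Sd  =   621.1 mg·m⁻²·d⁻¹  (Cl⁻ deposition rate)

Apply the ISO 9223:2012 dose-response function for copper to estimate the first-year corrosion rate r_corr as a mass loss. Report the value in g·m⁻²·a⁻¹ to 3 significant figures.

copper: T≤10 °C ⇒ hinge +0.126·(-2.8−10) = -1.6128
  sulphur-dioxide contribution → 0.2456 μm/a
  chloride contribution → 0.8113 μm/a
  total first-year rate 1.057 μm/a
Convert to mass loss: 1.057 μm/a × 8.96 g/cm³ = 9.47 g·m⁻²·a⁻¹

r_corr = 9.47 g·m⁻²·a⁻¹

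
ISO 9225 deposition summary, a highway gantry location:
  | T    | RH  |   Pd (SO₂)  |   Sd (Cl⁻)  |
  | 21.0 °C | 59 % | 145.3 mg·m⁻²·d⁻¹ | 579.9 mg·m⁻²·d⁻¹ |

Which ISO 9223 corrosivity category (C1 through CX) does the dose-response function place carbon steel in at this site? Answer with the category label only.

C5

carbon steel: temperature factor f = -0.054·(11.0) = -0.5940
  SO₂ term: 1.77·145.3^0.52·exp(0.02·59-0.5940) = 42.35
  Cl⁻ term: 0.102·579.9^0.62·exp(0.033·59+0.04·21.0) = 85.56
  r_corr = 42.35 + 85.56 = 127.9 μm/a
Category bounds: 80…200 μm/a bracket r_corr ⇒ C5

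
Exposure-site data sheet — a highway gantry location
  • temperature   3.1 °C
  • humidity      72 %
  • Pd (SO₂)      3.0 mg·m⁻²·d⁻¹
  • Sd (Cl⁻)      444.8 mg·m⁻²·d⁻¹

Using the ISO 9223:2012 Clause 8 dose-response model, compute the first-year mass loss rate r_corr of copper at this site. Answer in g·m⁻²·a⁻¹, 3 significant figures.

r_corr = 9.26 g·m⁻²·a⁻¹

copper: T≤10 °C ⇒ hinge +0.126·(3.1−10) = -0.8694
  Pd branch = 0.0053·Pd^0.26·e^(0.059·RH+f) = 0.2068 μm/a
  Sd branch = 0.01025·Sd^0.27·e^(0.036·RH+0.049·T) = 0.8268 μm/a
  r_corr = 0.2068 + 0.8268 = 1.034 μm/a
Convert to mass loss: 1.034 μm/a × 8.96 g/cm³ = 9.261 g·m⁻²·a⁻¹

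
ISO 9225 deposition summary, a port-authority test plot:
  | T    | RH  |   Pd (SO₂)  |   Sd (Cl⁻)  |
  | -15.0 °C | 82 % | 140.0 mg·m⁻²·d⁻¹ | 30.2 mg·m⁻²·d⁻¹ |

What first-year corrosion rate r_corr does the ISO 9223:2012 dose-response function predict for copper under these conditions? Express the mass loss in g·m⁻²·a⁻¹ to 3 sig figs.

r_corr = 3.04 g·m⁻²·a⁻¹

copper: f(T) = +0.126·(T−10) [T≤10 °C] = -3.1500
  Pd branch = 0.0053·Pd^0.26·e^(0.059·RH+f) = 0.1036 μm/a
  Sd branch = 0.01025·Sd^0.27·e^(0.036·RH+0.049·T) = 0.2361 μm/a
  sum: 0.1036 + 0.2361 → r_corr = 0.3397 μm/a
Convert to mass loss: 0.3397 μm/a × 8.96 g/cm³ = 3.044 g·m⁻²·a⁻¹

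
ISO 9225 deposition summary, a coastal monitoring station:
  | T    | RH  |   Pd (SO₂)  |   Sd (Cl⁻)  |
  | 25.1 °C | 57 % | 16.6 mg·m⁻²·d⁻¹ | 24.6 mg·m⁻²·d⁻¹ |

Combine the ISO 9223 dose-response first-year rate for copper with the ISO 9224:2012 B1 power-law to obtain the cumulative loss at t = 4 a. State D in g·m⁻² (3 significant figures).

copper: T>10 °C ⇒ hinge -0.080·(25.1−10) = -1.2080
  sulphur-dioxide contribution → 0.09493 μm/a
  chloride contribution → 0.648 μm/a
  total first-year rate 0.7429 μm/a
ISO 9224: D(t) = r_corr · t^b with b = 0.667 (copper, B1)
  D(4) = 0.7429 × 4^0.667 = 0.7429 × 2.521 = 1.873 μm
  Mass loss = 1.873 μm × 8.96 g/cm³ = 16.78 g·m⁻²

D(4) = 16.8 g·m⁻²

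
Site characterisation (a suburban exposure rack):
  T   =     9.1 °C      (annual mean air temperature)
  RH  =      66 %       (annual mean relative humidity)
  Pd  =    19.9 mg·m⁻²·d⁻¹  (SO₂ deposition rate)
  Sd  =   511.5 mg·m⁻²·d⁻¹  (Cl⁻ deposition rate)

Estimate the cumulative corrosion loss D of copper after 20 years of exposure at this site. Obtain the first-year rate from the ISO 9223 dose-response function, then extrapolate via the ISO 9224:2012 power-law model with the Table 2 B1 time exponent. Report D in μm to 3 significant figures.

D(20) = 10.6 μm

copper: T≤10 °C ⇒ hinge +0.126·(9.1−10) = -0.1134
  Pd branch = 0.0053·Pd^0.26·e^(0.059·RH+f) = 0.5057 μm/a
  Cl⁻ term: 0.01025·511.5^0.27·exp(0.036·66+0.049·9.1) = 0.9282
  r_corr = 0.5057 + 0.9282 = 1.434 μm/a
Power-law: D(20) = r_corr · 20^0.667
  D(20) = 1.434 × 20^0.667 = 1.434 × 7.375 = 10.58 μm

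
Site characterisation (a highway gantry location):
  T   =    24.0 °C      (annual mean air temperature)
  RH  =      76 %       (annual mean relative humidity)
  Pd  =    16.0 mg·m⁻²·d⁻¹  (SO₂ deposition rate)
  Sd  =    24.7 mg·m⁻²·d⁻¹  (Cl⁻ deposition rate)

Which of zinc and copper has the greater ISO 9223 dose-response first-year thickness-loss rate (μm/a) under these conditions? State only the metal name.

zinc

zinc: f(T) = -0.071·(T−10) [T>10 °C] = -0.9940
  SO₂ term: 0.0129·16.0^0.44·exp(0.046·76-0.9940) = 0.5333
  Cl⁻ term: 0.0175·24.7^0.57·exp(0.008·76+0.085·24.0) = 1.538
  r_corr = 0.5333 + 1.538 = 2.071 μm/a
copper: T>10 °C ⇒ hinge -0.080·(24.0−10) = -1.1200
  SO₂ term: 0.0053·16.0^0.26·exp(0.059·76-1.1200) = 0.315
  Cl⁻ term: 0.01025·24.7^0.27·exp(0.036·76+0.049·24.0) = 1.218
  sum: 0.315 + 1.218 → r_corr = 1.533 μm/a
Ordering by μm/a: zinc (2.07) > copper (1.53)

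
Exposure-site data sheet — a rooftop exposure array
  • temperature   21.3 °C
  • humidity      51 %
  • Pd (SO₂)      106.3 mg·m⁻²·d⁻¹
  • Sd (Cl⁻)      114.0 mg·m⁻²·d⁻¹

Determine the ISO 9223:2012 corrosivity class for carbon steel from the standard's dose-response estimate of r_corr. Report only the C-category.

carbon steel: T>10 °C ⇒ hinge -0.054·(21.3−10) = -0.6102
  SO₂ term: 1.77·106.3^0.52·exp(0.02·51-0.6102) = 30.18
  Sd branch = 0.102·Sd^0.62·e^(0.033·RH+0.04·T) = 24.26 μm/a
  sum: 30.18 + 24.26 → r_corr = 54.44 μm/a
ISO 9223 Table 2 (carbon steel): 50 < 54.4 ≤ 80 μm/a ⇒ C4

C4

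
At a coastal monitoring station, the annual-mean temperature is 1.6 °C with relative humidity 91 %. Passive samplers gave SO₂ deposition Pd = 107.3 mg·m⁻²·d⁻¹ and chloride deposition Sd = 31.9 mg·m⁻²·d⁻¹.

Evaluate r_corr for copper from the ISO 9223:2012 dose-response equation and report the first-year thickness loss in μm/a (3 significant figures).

r_corr = 2.08 μm/a

copper: temperature factor f = +0.126·(-8.4) = -1.0584
  SO₂ term: 0.0053·107.3^0.26·exp(0.059·91-1.0584) = 1.331
  Sd branch = 0.01025·Sd^0.27·e^(0.036·RH+0.049·T) = 0.7474 μm/a
  r_corr = 1.331 + 0.7474 = 2.079 μm/a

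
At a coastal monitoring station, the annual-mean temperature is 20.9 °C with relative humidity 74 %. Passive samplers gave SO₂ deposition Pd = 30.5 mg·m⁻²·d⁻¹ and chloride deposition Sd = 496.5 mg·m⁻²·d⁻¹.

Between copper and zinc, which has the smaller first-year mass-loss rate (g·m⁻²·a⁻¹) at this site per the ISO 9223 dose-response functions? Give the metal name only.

copper

copper: f(T) = -0.080·(T−10) [T>10 °C] = -0.8720
  SO₂ term: 0.0053·30.5^0.26·exp(0.059·74-0.8720) = 0.4242
  Cl⁻ term: 0.01025·496.5^0.27·exp(0.036·74+0.049·20.9) = 2.189
  r_corr = 0.4242 + 2.189 = 2.614 μm/a
  mass loss = 2.614 μm/a × 8.96 g/cm³ = 23.42 g·m⁻²·a⁻¹
zinc: T>10 °C ⇒ hinge -0.071·(20.9−10) = -0.7739
  SO₂ term: 0.0129·30.5^0.44·exp(0.046·74-0.7739) = 0.8052
  Sd branch = 0.0175·Sd^0.57·e^(0.008·RH+0.085·T) = 6.432 μm/a
  sum: 0.8052 + 6.432 → r_corr = 7.237 μm/a
  mass loss = 7.237 μm/a × 7.14 g/cm³ = 51.67 g·m⁻²·a⁻¹
Ordering by g·m⁻²·a⁻¹: zinc (51.7) > copper (23.4)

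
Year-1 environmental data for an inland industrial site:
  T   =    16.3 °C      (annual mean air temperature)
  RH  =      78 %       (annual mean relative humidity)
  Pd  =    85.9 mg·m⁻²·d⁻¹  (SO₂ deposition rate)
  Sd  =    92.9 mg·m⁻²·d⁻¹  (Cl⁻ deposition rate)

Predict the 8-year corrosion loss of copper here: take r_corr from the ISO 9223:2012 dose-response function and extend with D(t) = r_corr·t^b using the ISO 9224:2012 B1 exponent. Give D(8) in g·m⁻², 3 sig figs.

copper: temperature factor f = -0.080·(6.3) = -0.5040
  SO₂ term: 0.0053·85.9^0.26·exp(0.059·78-0.5040) = 1.016
  Cl⁻ term: 0.01025·92.9^0.27·exp(0.036·78+0.049·16.3) = 1.284
  r_corr = 1.016 + 1.284 = 2.3 μm/a
Power-law: D(8) = r_corr · 8^0.667
  D(8) = 2.3 × 8^0.667 = 2.3 × 4.003 = 9.205 μm
  Mass loss = 9.205 μm × 8.96 g/cm³ = 82.47 g·m⁻²

D(8) = 82.5 g·m⁻²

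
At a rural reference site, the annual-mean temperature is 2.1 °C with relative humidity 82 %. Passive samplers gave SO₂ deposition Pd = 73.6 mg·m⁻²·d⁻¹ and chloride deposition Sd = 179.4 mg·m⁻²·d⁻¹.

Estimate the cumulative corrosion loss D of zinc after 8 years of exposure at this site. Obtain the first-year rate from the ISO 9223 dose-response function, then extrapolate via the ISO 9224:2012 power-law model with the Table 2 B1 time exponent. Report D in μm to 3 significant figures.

D(8) = 19.1 μm

zinc: temperature factor f = +0.038·(-7.9) = -0.3002
  sulphur-dioxide contribution → 2.753 μm/a
  chloride contribution → 0.7765 μm/a
  ⇒ r_corr(zinc) = 3.529 μm/a
Long-term exponent b (ISO 9224 Table 2, B1) = 0.813
  D(8) = 3.529 × 8^0.813 = 3.529 × 5.423 = 19.14 μm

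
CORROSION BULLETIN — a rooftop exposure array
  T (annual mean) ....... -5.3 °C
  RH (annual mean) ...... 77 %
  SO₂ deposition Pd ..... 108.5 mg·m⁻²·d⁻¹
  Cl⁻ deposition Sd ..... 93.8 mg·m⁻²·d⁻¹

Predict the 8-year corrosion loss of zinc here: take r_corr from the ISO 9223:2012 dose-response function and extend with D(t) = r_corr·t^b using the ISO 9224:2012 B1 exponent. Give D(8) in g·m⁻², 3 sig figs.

D(8) = 86.5 g·m⁻²

zinc: f(T) = +0.038·(T−10) [T≤10 °C] = -0.5814
  Pd branch = 0.0129·Pd^0.44·e^(0.046·RH+f) = 1.959 μm/a
  Sd branch = 0.0175·Sd^0.57·e^(0.008·RH+0.085·T) = 0.2748 μm/a
  sum: 1.959 + 0.2748 → r_corr = 2.233 μm/a
ISO 9224: D(t) = r_corr · t^b with b = 0.813 (zinc, B1)
  D(8) = 2.233 × 8^0.813 = 2.233 × 5.423 = 12.11 μm
  Mass loss = 12.11 μm × 7.14 g/cm³ = 86.47 g·m⁻²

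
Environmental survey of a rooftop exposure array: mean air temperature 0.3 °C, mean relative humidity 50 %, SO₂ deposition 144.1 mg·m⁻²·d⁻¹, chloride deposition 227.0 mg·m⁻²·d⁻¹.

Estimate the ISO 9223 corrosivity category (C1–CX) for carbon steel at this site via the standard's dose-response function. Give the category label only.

C3

carbon steel: T≤10 °C ⇒ hinge +0.150·(0.3−10) = -1.4550
  Pd branch = 1.77·Pd^0.52·e^(0.02·RH+f) = 14.89 μm/a
  Cl⁻ term: 0.102·227.0^0.62·exp(0.033·50+0.04·0.3) = 15.53
  sum: 14.89 + 15.53 → r_corr = 30.42 μm/a
ISO 9223 Table 2 (carbon steel): 25 < 30.4 ≤ 50 μm/a ⇒ C3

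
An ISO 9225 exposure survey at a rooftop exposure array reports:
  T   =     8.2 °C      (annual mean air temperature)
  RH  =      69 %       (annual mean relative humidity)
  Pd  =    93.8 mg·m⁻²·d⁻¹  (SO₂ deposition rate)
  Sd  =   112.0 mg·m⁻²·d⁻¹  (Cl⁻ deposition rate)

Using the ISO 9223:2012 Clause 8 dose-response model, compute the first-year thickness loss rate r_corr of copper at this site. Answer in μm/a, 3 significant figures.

copper: T≤10 °C ⇒ hinge +0.126·(8.2−10) = -0.2268
  Pd branch = 0.0053·Pd^0.26·e^(0.059·RH+f) = 0.8064 μm/a
  Sd branch = 0.01025·Sd^0.27·e^(0.036·RH+0.049·T) = 0.6566 μm/a
  sum: 0.8064 + 0.6566 → r_corr = 1.463 μm/a

r_corr = 1.46 μm/a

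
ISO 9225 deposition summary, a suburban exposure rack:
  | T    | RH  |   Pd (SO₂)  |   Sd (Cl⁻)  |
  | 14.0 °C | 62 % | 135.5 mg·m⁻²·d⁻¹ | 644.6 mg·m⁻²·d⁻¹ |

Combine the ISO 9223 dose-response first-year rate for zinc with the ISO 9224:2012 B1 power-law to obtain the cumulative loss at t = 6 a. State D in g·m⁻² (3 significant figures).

zinc: f(T) = -0.071·(T−10) [T>10 °C] = -0.2840
  Pd branch = 0.0129·Pd^0.44·e^(0.046·RH+f) = 1.459 μm/a
  Cl⁻ term: 0.0175·644.6^0.57·exp(0.008·62+0.085·14.0) = 3.772
  sum: 1.459 + 3.772 → r_corr = 5.23 μm/a
Long-term exponent b (ISO 9224 Table 2, B1) = 0.813
  D(6) = 5.23 × 6^0.813 = 5.23 × 4.292 = 22.45 μm
  Mass loss = 22.45 μm × 7.14 g/cm³ = 160.3 g·m⁻²

D(6) = 160 g·m⁻²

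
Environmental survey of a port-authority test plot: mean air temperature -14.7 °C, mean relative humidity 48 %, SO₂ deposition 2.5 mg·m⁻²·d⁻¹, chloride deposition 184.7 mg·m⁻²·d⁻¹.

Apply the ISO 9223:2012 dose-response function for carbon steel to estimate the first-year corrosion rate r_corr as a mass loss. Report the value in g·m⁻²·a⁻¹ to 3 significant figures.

carbon steel: T≤10 °C ⇒ hinge +0.150·(-14.7−10) = -3.7050
  Pd branch = 1.77·Pd^0.52·e^(0.02·RH+f) = 0.1831 μm/a
  Cl⁻ term: 0.102·184.7^0.62·exp(0.033·48+0.04·-14.7) = 7.02
  sum: 0.1831 + 7.02 → r_corr = 7.204 μm/a
Convert to mass loss: 7.204 μm/a × 7.85 g/cm³ = 56.55 g·m⁻²·a⁻¹

r_corr = 56.5 g·m⁻²·a⁻¹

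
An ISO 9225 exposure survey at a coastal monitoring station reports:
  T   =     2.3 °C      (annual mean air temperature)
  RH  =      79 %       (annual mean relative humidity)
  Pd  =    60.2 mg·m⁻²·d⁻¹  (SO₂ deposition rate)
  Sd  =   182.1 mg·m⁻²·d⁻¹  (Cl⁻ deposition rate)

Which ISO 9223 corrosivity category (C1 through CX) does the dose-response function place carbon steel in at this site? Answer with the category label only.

carbon steel: f(T) = +0.150·(T−10) [T≤10 °C] = -1.1550
  Pd branch = 1.77·Pd^0.52·e^(0.02·RH+f) = 22.8 μm/a
  Cl⁻ term: 0.102·182.1^0.62·exp(0.033·79+0.04·2.3) = 38.21
  sum: 22.8 + 38.21 → r_corr = 61.01 μm/a
61 μm/a falls in (50, 80] for carbon steel → category C4

C4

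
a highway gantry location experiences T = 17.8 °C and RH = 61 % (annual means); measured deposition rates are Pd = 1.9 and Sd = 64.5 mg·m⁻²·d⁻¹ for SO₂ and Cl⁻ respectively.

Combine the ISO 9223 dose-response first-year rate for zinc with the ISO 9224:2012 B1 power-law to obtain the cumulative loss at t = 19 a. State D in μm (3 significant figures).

zinc: f(T) = -0.071·(T−10) [T>10 °C] = -0.5538
  Pd branch = 0.0129·Pd^0.44·e^(0.046·RH+f) = 0.1627 μm/a
  Sd branch = 0.0175·Sd^0.57·e^(0.008·RH+0.085·T) = 1.392 μm/a
  sum: 0.1627 + 1.392 → r_corr = 1.554 μm/a
Power-law: D(19) = r_corr · 19^0.813
  D(19) = 1.554 × 19^0.813 = 1.554 × 10.96 = 17.03 μm

D(19) = 17.0 μm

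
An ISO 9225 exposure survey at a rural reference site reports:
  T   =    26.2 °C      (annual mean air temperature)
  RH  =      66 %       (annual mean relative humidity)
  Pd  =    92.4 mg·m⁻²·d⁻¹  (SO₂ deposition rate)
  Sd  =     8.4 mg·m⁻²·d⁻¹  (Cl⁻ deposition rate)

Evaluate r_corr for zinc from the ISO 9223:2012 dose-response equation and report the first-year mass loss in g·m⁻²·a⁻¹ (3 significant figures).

zinc: f(T) = -0.071·(T−10) [T>10 °C] = -1.1502
  SO₂ term: 0.0129·92.4^0.44·exp(0.046·66-1.1502) = 0.623
  Cl⁻ term: 0.0175·8.4^0.57·exp(0.008·66+0.085·26.2) = 0.9255
  r_corr = 0.623 + 0.9255 = 1.548 μm/a
Convert to mass loss: 1.548 μm/a × 7.14 g/cm³ = 11.06 g·m⁻²·a⁻¹

r_corr = 11.1 g·m⁻²·a⁻¹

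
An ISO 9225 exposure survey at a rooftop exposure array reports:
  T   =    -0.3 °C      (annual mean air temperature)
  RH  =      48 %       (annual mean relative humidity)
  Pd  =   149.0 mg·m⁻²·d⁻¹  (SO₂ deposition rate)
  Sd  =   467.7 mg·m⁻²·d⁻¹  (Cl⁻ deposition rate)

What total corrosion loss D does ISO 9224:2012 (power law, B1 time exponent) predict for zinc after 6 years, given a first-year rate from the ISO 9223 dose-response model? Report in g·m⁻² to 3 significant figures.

zinc: f(T) = +0.038·(T−10) [T≤10 °C] = -0.3914
  SO₂ term: 0.0129·149.0^0.44·exp(0.046·48-0.3914) = 0.7173
  Sd branch = 0.0175·Sd^0.57·e^(0.008·RH+0.085·T) = 0.8329 μm/a
  r_corr = 0.7173 + 0.8329 = 1.55 μm/a
Power-law: D(6) = r_corr · 6^0.813
  D(6) = 1.55 × 6^0.813 = 1.55 × 4.292 = 6.653 μm
  Mass loss = 6.653 μm × 7.14 g/cm³ = 47.51 g·m⁻²

D(6) = 47.5 g·m⁻²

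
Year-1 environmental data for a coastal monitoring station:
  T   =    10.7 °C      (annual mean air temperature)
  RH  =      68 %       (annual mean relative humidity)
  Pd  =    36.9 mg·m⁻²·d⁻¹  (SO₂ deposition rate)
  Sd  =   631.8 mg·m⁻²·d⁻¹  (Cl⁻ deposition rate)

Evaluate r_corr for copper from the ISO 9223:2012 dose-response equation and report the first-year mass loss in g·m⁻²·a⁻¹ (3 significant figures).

r_corr = 16.6 g·m⁻²·a⁻¹

copper: f(T) = -0.080·(T−10) [T>10 °C] = -0.0560
  Pd branch = 0.0053·Pd^0.26·e^(0.059·RH+f) = 0.7076 μm/a
  Cl⁻ term: 0.01025·631.8^0.27·exp(0.036·68+0.049·10.7) = 1.142
  sum: 0.7076 + 1.142 → r_corr = 1.85 μm/a
Convert to mass loss: 1.85 μm/a × 8.96 g/cm³ = 16.57 g·m⁻²·a⁻¹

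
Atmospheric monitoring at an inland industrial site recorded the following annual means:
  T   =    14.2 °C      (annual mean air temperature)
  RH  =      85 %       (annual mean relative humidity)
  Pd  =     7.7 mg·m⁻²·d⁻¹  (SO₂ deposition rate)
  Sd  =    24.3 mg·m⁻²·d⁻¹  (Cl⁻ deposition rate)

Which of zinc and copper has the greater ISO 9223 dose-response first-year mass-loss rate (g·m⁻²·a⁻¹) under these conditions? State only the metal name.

copper

zinc: T>10 °C ⇒ hinge -0.071·(14.2−10) = -0.2982
  SO₂ term: 0.0129·7.7^0.44·exp(0.046·85-0.2982) = 1.173
  Sd branch = 0.0175·Sd^0.57·e^(0.008·RH+0.085·T) = 0.7118 μm/a
  r_corr = 1.173 + 0.7118 = 1.885 μm/a
  mass loss = 1.885 μm/a × 7.14 g/cm³ = 13.46 g·m⁻²·a⁻¹
copper: T>10 °C ⇒ hinge -0.080·(14.2−10) = -0.3360
  SO₂ term: 0.0053·7.7^0.26·exp(0.059·85-0.3360) = 0.9701
  Cl⁻ term: 0.01025·24.3^0.27·exp(0.036·85+0.049·14.2) = 1.037
  sum: 0.9701 + 1.037 → r_corr = 2.008 μm/a
  mass loss = 2.008 μm/a × 8.96 g/cm³ = 17.99 g·m⁻²·a⁻¹
Ordering by g·m⁻²·a⁻¹: copper (18) > zinc (13.5)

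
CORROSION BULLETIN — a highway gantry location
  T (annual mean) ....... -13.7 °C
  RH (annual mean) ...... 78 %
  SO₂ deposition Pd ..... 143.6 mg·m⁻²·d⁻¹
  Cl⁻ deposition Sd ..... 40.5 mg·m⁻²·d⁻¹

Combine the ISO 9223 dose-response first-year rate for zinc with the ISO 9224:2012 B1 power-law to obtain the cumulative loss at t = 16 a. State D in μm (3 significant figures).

zinc: f(T) = +0.038·(T−10) [T≤10 °C] = -0.9006
  Pd branch = 0.0129·Pd^0.44·e^(0.046·RH+f) = 1.686 μm/a
  Cl⁻ term: 0.0175·40.5^0.57·exp(0.008·78+0.085·-13.7) = 0.08405
  sum: 1.686 + 0.08405 → r_corr = 1.77 μm/a
Long-term exponent b (ISO 9224 Table 2, B1) = 0.813
  D(16) = 1.77 × 16^0.813 = 1.77 × 9.527 = 16.86 μm

D(16) = 16.9 μm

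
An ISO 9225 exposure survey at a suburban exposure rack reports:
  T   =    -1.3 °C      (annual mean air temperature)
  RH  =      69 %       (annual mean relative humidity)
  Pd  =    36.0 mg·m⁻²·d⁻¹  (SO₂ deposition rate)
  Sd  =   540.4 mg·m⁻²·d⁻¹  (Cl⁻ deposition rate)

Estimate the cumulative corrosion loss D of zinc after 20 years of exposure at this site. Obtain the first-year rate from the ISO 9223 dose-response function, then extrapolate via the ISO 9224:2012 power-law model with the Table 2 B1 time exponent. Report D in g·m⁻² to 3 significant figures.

D(20) = 159 g·m⁻²

zinc: temperature factor f = +0.038·(-11.3) = -0.4294
  sulphur-dioxide contribution → 0.9712 μm/a
  chloride contribution → 0.9827 μm/a
  total first-year rate 1.954 μm/a
Power-law: D(20) = r_corr · 20^0.813
  D(20) = 1.954 × 20^0.813 = 1.954 × 11.42 = 22.32 μm
  Mass loss = 22.32 μm × 7.14 g/cm³ = 159.3 g·m⁻²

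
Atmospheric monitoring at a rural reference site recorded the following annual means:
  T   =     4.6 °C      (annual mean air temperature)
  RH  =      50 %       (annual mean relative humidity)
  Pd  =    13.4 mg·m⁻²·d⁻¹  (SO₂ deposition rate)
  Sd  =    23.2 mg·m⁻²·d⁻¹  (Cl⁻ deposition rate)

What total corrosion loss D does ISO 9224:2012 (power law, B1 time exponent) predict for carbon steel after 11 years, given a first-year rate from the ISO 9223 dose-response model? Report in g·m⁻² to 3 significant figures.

carbon steel: T≤10 °C ⇒ hinge +0.150·(4.6−10) = -0.8100
  sulphur-dioxide contribution → 8.252 μm/a
  chloride contribution → 4.484 μm/a
  total first-year rate 12.74 μm/a
Long-term exponent b (ISO 9224 Table 2, B1) = 0.523
  D(11) = 12.74 × 11^0.523 = 12.74 × 3.505 = 44.64 μm
  Mass loss = 44.64 μm × 7.85 g/cm³ = 350.4 g·m⁻²

D(11) = 350 g·m⁻²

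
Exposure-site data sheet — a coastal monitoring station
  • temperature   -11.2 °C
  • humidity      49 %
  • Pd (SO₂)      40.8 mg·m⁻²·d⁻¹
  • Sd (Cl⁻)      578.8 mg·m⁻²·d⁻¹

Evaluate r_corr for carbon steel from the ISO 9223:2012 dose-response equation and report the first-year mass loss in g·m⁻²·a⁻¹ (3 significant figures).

r_corr = 144 g·m⁻²·a⁻¹

carbon steel: f(T) = +0.150·(T−10) [T≤10 °C] = -3.1800
  sulphur-dioxide contribution → 1.349 μm/a
  chloride contribution → 16.95 μm/a
  ⇒ r_corr(carbon steel) = 18.29 μm/a
Convert to mass loss: 18.29 μm/a × 7.85 g/cm³ = 143.6 g·m⁻²·a⁻¹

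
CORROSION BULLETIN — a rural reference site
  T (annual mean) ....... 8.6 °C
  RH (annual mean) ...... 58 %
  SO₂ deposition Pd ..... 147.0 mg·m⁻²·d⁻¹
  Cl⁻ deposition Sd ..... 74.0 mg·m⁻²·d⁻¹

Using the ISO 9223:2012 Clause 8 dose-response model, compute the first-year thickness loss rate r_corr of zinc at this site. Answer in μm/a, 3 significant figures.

zinc: f(T) = +0.038·(T−10) [T≤10 °C] = -0.0532
  sulphur-dioxide contribution → 1.584 μm/a
  chloride contribution → 0.6722 μm/a
  total first-year rate 2.256 μm/a

r_corr = 2.26 μm/a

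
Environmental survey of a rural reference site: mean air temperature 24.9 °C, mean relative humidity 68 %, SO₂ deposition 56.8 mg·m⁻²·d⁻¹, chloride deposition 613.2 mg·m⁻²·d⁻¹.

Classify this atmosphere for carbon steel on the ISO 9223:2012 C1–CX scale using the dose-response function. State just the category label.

carbon steel: temperature factor f = -0.054·(14.9) = -0.8046
  Pd branch = 1.77·Pd^0.52·e^(0.02·RH+f) = 25.2 μm/a
  Cl⁻ term: 0.102·613.2^0.62·exp(0.033·68+0.04·24.9) = 139.3
  sum: 25.2 + 139.3 → r_corr = 164.5 μm/a
ISO 9223 Table 2 (carbon steel): 80 < 165 ≤ 200 μm/a ⇒ C5

C5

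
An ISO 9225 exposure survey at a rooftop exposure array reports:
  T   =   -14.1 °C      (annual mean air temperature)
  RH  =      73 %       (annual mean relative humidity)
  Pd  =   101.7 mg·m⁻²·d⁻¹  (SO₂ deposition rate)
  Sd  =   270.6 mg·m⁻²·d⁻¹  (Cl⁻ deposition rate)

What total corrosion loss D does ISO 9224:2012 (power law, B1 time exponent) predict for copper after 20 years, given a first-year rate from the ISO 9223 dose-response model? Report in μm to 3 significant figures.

D(20) = 2.84 μm

copper: T≤10 °C ⇒ hinge +0.126·(-14.1−10) = -3.0366
  Pd branch = 0.0053·Pd^0.26·e^(0.059·RH+f) = 0.06279 μm/a
  Cl⁻ term: 0.01025·270.6^0.27·exp(0.036·73+0.049·-14.1) = 0.3226
  r_corr = 0.06279 + 0.3226 = 0.3854 μm/a
Long-term exponent b (ISO 9224 Table 2, B1) = 0.667
  D(20) = 0.3854 × 20^0.667 = 0.3854 × 7.375 = 2.843 μm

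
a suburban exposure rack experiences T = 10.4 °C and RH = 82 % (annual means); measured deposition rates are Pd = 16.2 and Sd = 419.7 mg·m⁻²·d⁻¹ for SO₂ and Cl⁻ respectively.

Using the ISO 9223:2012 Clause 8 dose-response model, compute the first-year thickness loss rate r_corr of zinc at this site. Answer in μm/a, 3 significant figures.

zinc: temperature factor f = -0.071·(0.4) = -0.0284
  SO₂ term: 0.0129·16.2^0.44·exp(0.046·82-0.0284) = 1.856
  Cl⁻ term: 0.0175·419.7^0.57·exp(0.008·82+0.085·10.4) = 2.552
  sum: 1.856 + 2.552 → r_corr = 4.408 μm/a

r_corr = 4.41 μm/a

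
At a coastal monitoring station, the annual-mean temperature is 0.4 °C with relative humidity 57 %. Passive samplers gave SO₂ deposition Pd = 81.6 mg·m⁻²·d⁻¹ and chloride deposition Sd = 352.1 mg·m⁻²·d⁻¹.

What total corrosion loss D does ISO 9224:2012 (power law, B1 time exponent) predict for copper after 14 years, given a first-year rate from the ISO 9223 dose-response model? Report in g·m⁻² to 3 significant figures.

D(14) = 28.1 g·m⁻²

copper: T≤10 °C ⇒ hinge +0.126·(0.4−10) = -1.2096
  SO₂ term: 0.0053·81.6^0.26·exp(0.059·57-1.2096) = 0.1434
  Sd branch = 0.01025·Sd^0.27·e^(0.036·RH+0.049·T) = 0.3963 μm/a
  sum: 0.1434 + 0.3963 → r_corr = 0.5397 μm/a
Long-term exponent b (ISO 9224 Table 2, B1) = 0.667
  D(14) = 0.5397 × 14^0.667 = 0.5397 × 5.814 = 3.138 μm
  Mass loss = 3.138 μm × 8.96 g/cm³ = 28.11 g·m⁻²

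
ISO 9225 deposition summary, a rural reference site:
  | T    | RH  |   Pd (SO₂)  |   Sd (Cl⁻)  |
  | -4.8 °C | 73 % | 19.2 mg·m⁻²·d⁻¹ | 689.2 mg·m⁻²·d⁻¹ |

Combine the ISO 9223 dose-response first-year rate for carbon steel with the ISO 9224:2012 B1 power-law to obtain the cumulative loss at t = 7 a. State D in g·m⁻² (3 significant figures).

carbon steel: temperature factor f = +0.150·(-14.8) = -2.2200
  sulphur-dioxide contribution → 3.848 μm/a
  chloride contribution → 53.85 μm/a
  total first-year rate 57.7 μm/a
Power-law: D(7) = r_corr · 7^0.523
  D(7) = 57.7 × 7^0.523 = 57.7 × 2.767 = 159.6 μm
  Mass loss = 159.6 μm × 7.85 g/cm³ = 1253 g·m⁻²

D(7) = 1.25e+03 g·m⁻²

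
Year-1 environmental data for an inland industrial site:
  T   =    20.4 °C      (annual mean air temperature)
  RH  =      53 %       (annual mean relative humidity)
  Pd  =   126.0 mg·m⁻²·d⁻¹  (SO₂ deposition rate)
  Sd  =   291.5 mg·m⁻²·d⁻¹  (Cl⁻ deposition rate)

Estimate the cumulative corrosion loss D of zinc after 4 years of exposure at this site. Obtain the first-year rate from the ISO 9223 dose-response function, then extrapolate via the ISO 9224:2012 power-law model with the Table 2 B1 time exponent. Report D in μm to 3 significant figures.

zinc: f(T) = -0.071·(T−10) [T>10 °C] = -0.7384
  SO₂ term: 0.0129·126.0^0.44·exp(0.046·53-0.7384) = 0.5928
  Cl⁻ term: 0.0175·291.5^0.57·exp(0.008·53+0.085·20.4) = 3.847
  r_corr = 0.5928 + 3.847 = 4.439 μm/a
ISO 9224: D(t) = r_corr · t^b with b = 0.813 (zinc, B1)
  D(4) = 4.439 × 4^0.813 = 4.439 × 3.087 = 13.7 μm

D(4) = 13.7 μm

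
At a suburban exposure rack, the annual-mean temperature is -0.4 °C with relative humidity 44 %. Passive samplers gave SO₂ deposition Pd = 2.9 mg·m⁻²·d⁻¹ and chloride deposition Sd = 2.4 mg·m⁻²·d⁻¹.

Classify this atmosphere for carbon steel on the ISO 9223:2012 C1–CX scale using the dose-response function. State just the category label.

C2

carbon steel: temperature factor f = +0.150·(-10.4) = -1.5600
  Pd branch = 1.77·Pd^0.52·e^(0.02·RH+f) = 1.56 μm/a
  Sd branch = 0.102·Sd^0.62·e^(0.033·RH+0.04·T) = 0.7379 μm/a
  r_corr = 1.56 + 0.7379 = 2.298 μm/a
ISO 9223 Table 2 (carbon steel): 1.3 < 2.3 ≤ 25 μm/a ⇒ C2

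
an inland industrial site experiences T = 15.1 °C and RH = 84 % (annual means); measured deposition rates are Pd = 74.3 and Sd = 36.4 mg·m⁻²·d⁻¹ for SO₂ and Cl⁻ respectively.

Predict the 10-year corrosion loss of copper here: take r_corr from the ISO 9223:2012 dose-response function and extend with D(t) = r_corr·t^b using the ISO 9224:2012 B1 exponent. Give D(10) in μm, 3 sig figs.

copper: f(T) = -0.080·(T−10) [T>10 °C] = -0.4080
  SO₂ term: 0.0053·74.3^0.26·exp(0.059·84-0.4080) = 1.534
  Sd branch = 0.01025·Sd^0.27·e^(0.036·RH+0.049·T) = 1.166 μm/a
  r_corr = 1.534 + 1.166 = 2.701 μm/a
Power-law: D(10) = r_corr · 10^0.667
  D(10) = 2.701 × 10^0.667 = 2.701 × 4.645 = 12.55 μm

D(10) = 12.5 μm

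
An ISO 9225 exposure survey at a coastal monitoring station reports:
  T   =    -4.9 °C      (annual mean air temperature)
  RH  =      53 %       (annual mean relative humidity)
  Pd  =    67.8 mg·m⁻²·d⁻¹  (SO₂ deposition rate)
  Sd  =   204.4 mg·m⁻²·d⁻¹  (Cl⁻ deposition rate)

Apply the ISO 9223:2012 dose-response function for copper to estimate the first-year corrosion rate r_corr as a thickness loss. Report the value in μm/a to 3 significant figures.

copper: T≤10 °C ⇒ hinge +0.126·(-4.9−10) = -1.8774
  Pd branch = 0.0053·Pd^0.26·e^(0.059·RH+f) = 0.05535 μm/a
  Sd branch = 0.01025·Sd^0.27·e^(0.036·RH+0.049·T) = 0.2285 μm/a
  sum: 0.05535 + 0.2285 → r_corr = 0.2839 μm/a

r_corr = 0.284 μm/a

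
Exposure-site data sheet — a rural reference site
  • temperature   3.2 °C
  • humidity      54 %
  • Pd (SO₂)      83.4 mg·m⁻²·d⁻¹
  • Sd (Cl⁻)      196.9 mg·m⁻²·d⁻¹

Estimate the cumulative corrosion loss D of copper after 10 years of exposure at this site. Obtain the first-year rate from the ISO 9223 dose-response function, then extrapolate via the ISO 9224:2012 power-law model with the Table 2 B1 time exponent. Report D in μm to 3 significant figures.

D(10) = 2.42 μm

copper: temperature factor f = +0.126·(-6.8) = -0.8568
  Pd branch = 0.0053·Pd^0.26·e^(0.059·RH+f) = 0.1719 μm/a
  Cl⁻ term: 0.01025·196.9^0.27·exp(0.036·54+0.049·3.2) = 0.3488
  sum: 0.1719 + 0.3488 → r_corr = 0.5207 μm/a
Power-law: D(10) = r_corr · 10^0.667
  D(10) = 0.5207 × 10^0.667 = 0.5207 × 4.645 = 2.419 μm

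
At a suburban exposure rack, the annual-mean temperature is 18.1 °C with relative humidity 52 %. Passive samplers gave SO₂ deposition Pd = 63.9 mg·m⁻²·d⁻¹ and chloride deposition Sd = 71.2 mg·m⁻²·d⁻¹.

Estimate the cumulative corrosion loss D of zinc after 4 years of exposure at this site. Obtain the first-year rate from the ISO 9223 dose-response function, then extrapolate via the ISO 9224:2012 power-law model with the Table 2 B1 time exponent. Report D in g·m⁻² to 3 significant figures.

zinc: temperature factor f = -0.071·(8.1) = -0.5751
  sulphur-dioxide contribution → 0.4944 μm/a
  chloride contribution → 1.405 μm/a
  ⇒ r_corr(zinc) = 1.9 μm/a
ISO 9224: D(t) = r_corr · t^b with b = 0.813 (zinc, B1)
  D(4) = 1.9 × 4^0.813 = 1.9 × 3.087 = 5.864 μm
  Mass loss = 5.864 μm × 7.14 g/cm³ = 41.87 g·m⁻²

D(4) = 41.9 g·m⁻²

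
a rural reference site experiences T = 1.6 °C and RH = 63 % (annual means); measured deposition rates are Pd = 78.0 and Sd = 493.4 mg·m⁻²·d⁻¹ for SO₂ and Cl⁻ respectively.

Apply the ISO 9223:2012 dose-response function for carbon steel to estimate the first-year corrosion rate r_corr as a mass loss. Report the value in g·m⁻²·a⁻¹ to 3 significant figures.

r_corr = 453 g·m⁻²·a⁻¹

carbon steel: f(T) = +0.150·(T−10) [T≤10 °C] = -1.2600
  SO₂ term: 1.77·78.0^0.52·exp(0.02·63-1.2600) = 17.06
  Sd branch = 0.102·Sd^0.62·e^(0.033·RH+0.04·T) = 40.65 μm/a
  sum: 17.06 + 40.65 → r_corr = 57.71 μm/a
Convert to mass loss: 57.71 μm/a × 7.85 g/cm³ = 453 g·m⁻²·a⁻¹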